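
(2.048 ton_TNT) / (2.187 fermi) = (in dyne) 3.918e+29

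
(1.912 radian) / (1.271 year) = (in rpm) 4.555e-07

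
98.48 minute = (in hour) 1.641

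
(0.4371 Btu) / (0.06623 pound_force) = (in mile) 0.9727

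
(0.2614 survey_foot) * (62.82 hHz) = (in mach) 1.47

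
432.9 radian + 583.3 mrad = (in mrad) 4.335e+05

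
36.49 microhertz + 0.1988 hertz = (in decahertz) 0.01988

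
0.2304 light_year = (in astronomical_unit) 1.457e+04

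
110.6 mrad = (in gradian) 7.041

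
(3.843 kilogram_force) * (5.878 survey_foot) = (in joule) 67.52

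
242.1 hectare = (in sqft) 2.606e+07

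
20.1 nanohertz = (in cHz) 2.01e-06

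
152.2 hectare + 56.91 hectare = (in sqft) 2.251e+07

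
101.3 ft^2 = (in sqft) 101.3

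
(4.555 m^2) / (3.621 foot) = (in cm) 412.7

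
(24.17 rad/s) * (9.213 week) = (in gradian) 8.574e+09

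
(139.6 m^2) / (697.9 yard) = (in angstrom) 2.188e+09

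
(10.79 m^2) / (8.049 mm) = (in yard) 1466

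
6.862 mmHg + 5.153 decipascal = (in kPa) 0.9154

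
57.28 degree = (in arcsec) 2.062e+05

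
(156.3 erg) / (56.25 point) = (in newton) 0.0007877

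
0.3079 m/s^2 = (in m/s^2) 0.3079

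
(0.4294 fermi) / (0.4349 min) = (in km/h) 5.924e-17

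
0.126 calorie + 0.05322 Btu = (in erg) 5.668e+08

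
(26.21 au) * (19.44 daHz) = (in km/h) 2.744e+15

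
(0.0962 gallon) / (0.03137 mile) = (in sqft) 7.764e-05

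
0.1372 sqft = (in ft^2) 0.1372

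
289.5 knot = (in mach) 0.4374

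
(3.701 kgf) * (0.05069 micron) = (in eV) 1.148e+13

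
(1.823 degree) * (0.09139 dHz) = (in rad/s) 0.0002908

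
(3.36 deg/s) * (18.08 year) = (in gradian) 2.129e+09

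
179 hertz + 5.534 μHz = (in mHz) 1.79e+05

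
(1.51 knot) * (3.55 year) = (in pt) 2.465e+11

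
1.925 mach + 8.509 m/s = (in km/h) 2390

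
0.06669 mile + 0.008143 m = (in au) 7.175e-10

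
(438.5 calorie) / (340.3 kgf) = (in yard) 0.6012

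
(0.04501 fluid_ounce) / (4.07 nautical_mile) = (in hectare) 1.766e-14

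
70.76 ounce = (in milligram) 2.006e+06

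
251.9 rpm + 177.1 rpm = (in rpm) 429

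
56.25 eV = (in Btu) 8.542e-21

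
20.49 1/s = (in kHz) 0.02049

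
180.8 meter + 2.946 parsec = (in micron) 9.09e+22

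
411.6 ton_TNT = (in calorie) 4.116e+11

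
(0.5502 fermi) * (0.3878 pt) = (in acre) 1.86e-23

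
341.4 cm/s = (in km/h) 12.29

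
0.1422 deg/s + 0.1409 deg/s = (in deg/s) 0.2831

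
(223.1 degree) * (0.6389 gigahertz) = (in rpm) 2.376e+10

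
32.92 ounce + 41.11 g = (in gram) 974.4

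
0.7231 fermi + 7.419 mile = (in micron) 1.194e+10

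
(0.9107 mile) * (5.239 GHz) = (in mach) 2.255e+10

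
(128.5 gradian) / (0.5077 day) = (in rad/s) 4.602e-05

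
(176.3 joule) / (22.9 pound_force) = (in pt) 4906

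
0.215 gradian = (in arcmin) 11.61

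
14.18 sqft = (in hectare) 0.0001317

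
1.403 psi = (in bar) 0.09673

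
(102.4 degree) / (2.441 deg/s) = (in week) 6.936e-05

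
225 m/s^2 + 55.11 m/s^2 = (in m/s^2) 280.1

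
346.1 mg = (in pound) 0.000763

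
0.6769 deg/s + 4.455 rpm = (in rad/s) 0.4783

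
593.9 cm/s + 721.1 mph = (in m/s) 328.3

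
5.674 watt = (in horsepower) 0.007609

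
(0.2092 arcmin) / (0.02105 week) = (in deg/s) 2.739e-07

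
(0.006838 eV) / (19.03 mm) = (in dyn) 5.757e-15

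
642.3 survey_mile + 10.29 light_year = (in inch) 3.833e+18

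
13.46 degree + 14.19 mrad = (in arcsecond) 5.138e+04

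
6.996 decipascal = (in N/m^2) 0.6996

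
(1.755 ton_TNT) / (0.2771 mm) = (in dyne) 2.65e+18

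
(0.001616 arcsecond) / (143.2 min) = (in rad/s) 9.118e-13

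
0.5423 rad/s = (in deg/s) 31.07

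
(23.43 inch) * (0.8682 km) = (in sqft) 5562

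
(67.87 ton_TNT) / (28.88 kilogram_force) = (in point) 2.842e+12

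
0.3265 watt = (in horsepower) 0.0004378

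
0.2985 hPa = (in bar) 0.0002985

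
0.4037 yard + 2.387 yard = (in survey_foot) 8.372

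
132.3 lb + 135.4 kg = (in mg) 1.954e+08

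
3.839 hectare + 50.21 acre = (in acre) 59.7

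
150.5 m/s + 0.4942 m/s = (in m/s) 151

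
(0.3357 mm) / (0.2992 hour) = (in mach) 9.153e-10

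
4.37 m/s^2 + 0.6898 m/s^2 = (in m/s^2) 5.06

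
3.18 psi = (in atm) 0.2164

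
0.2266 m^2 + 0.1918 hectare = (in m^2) 1918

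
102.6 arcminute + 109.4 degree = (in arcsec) 4e+05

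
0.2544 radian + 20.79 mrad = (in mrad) 275.2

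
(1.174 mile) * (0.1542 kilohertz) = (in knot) 5.663e+05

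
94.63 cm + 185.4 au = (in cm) 2.774e+15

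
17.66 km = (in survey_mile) 10.97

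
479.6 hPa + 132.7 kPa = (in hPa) 1807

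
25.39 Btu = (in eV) 1.672e+23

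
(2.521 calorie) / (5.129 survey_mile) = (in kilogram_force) 0.0001303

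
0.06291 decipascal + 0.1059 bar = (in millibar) 105.9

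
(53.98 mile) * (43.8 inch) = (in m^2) 9.665e+04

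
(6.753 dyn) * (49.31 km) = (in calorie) 0.7959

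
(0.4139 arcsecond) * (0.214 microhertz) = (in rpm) 4.101e-12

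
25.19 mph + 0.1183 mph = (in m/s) 11.31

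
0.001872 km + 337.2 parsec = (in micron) 1.04e+25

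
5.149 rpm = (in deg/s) 30.89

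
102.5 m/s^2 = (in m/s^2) 102.5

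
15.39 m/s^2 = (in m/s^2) 15.39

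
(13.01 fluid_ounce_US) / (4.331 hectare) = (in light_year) 9.39e-25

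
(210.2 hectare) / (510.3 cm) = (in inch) 1.622e+07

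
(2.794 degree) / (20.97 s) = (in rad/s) 0.002325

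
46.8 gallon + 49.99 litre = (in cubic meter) 0.2271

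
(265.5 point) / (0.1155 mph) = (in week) 2.999e-06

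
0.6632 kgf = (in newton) 6.504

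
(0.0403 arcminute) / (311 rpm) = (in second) 3.599e-07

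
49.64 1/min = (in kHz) 0.0008273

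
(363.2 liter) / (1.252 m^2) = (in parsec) 9.401e-18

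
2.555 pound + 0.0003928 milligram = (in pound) 2.555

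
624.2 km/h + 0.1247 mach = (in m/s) 215.8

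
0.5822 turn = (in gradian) 232.9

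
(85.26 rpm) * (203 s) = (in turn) 288.5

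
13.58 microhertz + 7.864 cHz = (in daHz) 0.007865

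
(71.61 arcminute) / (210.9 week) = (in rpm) 1.559e-09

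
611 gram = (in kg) 0.611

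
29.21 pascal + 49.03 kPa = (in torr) 368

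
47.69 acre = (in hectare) 19.3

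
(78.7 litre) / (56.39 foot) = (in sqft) 0.04929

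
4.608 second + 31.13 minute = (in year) 5.937e-05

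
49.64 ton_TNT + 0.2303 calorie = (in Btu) 1.969e+08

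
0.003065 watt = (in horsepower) 4.11e-06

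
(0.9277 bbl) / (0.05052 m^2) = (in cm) 291.9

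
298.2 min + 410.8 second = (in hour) 5.084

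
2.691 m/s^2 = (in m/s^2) 2.691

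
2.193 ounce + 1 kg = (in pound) 2.342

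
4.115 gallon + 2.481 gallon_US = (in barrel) 0.157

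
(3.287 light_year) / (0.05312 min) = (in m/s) 9.757e+15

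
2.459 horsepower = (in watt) 1834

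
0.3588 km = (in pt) 1.017e+06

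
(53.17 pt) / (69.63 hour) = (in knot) 1.455e-07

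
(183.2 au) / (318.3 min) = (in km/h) 5.166e+09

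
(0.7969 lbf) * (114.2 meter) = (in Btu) 0.3837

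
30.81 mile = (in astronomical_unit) 3.314e-07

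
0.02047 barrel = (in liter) 3.254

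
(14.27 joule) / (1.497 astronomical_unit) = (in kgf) 6.498e-12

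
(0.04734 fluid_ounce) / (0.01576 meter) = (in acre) 2.195e-08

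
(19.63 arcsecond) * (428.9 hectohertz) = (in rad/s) 4.082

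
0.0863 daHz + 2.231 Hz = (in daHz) 0.3094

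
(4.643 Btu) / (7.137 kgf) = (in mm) 6.999e+04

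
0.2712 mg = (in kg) 2.712e-07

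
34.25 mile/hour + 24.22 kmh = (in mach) 0.06473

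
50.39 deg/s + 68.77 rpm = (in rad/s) 8.081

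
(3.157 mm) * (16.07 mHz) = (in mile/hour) 0.0001135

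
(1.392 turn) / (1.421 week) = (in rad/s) 1.018e-05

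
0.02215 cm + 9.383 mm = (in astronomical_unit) 6.42e-14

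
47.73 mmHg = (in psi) 0.9229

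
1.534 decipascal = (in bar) 1.534e-06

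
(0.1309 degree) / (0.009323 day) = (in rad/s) 2.836e-06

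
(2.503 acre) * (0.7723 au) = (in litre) 1.17e+18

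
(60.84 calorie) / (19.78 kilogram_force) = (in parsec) 4.253e-17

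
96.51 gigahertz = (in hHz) 9.651e+08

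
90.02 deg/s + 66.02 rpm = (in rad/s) 8.485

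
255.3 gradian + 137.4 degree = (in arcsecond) 1.322e+06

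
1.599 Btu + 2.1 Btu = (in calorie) 932.8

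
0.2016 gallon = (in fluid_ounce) 25.8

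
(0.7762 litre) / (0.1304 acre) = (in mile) 9.14e-10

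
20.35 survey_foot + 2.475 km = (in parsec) 8.041e-14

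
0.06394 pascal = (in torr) 0.0004796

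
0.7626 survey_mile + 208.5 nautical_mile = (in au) 2.589e-06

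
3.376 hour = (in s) 1.215e+04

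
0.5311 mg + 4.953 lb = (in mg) 2.247e+06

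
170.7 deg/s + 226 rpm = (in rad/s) 26.65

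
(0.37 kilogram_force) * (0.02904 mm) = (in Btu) 9.987e-08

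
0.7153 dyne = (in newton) 7.153e-06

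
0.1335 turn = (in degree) 48.06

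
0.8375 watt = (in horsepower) 0.001123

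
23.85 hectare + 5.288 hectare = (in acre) 72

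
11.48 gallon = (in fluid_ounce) 1469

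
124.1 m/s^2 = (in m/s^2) 124.1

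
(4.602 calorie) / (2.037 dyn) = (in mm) 9.453e+08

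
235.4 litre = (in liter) 235.4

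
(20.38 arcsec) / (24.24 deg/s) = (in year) 7.406e-12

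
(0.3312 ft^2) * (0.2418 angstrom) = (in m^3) 7.44e-13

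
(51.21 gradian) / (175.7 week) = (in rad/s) 7.57e-09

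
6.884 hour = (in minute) 413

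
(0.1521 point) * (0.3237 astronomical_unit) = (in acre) 642.1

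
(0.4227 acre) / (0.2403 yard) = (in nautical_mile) 4.204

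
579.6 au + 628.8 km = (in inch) 3.414e+15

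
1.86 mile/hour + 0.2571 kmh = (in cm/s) 90.29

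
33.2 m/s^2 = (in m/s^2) 33.2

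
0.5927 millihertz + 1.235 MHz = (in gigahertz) 0.001235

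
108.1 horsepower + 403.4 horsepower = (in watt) 3.814e+05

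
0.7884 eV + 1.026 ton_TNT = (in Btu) 4.069e+06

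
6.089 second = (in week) 1.007e-05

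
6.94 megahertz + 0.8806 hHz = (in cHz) 6.94e+08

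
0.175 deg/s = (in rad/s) 0.003054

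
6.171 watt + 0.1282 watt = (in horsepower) 0.008447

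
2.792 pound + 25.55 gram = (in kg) 1.292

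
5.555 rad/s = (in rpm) 53.05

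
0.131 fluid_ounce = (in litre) 0.003874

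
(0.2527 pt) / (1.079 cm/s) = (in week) 1.366e-08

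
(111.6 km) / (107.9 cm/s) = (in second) 1.034e+05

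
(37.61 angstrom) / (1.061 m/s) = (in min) 5.908e-11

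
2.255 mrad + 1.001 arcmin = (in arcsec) 525.2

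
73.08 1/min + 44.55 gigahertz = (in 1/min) 2.673e+12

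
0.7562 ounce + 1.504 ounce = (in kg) 0.06408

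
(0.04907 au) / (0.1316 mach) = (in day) 1896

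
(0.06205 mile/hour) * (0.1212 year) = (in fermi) 1.06e+20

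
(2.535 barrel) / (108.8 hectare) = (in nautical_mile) 2e-10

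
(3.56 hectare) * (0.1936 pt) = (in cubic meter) 2.431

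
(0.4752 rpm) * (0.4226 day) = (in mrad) 1.817e+06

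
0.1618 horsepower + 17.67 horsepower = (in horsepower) 17.83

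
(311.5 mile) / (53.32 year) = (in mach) 8.756e-07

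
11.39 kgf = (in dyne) 1.117e+07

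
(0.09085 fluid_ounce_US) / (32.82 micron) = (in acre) 2.023e-05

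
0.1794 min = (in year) 3.413e-07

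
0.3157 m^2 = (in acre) 7.801e-05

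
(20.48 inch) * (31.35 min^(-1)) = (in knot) 0.5283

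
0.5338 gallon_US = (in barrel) 0.01271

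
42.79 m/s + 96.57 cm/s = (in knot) 85.05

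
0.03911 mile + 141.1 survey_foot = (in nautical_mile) 0.05721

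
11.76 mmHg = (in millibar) 15.68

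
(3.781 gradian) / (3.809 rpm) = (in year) 4.722e-09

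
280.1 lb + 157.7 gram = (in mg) 1.272e+08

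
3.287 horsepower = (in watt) 2451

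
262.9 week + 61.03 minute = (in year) 5.042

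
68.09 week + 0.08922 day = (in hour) 1.144e+04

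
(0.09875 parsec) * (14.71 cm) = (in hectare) 4.482e+10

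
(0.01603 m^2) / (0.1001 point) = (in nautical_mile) 0.2451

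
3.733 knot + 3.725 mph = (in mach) 0.01053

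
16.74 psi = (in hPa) 1154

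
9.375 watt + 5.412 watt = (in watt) 14.79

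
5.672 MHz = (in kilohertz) 5672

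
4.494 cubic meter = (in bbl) 28.27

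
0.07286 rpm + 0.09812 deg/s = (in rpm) 0.08921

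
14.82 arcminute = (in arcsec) 889.2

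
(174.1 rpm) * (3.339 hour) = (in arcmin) 7.534e+08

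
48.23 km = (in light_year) 5.098e-12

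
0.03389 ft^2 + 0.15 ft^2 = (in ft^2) 0.1839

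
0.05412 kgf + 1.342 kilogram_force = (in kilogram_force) 1.396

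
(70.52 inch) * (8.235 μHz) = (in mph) 3.3e-05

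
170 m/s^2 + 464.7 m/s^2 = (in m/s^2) 634.7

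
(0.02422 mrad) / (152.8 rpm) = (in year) 4.8e-14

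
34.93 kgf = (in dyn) 3.425e+07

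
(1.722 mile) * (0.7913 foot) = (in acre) 0.1652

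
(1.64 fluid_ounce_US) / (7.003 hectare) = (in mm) 6.926e-07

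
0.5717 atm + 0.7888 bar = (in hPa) 1368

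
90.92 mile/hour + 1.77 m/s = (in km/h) 152.7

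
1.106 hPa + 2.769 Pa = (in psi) 0.01644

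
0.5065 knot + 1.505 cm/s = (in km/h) 0.9922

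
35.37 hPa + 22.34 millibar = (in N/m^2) 5771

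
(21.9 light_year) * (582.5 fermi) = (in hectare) 12.07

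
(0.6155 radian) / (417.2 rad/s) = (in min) 2.459e-05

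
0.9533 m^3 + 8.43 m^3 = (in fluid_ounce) 3.173e+05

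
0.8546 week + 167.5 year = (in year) 167.5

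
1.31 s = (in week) 2.166e-06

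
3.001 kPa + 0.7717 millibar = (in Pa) 3078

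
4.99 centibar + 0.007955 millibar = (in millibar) 49.91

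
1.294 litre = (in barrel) 0.008139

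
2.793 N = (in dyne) 2.793e+05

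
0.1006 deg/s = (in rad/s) 0.001756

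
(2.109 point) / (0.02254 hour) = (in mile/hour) 2.051e-05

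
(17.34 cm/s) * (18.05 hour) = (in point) 3.194e+07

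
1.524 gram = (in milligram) 1524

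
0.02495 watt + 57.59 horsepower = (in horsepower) 57.59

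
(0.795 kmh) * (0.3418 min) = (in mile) 0.002814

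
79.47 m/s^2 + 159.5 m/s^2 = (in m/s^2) 239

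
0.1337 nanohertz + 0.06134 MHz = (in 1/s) 6.134e+04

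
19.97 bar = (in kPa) 1997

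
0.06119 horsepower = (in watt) 45.63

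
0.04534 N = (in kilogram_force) 0.004623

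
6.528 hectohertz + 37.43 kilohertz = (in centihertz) 3.808e+06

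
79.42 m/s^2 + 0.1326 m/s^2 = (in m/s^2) 79.55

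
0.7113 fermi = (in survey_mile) 4.42e-19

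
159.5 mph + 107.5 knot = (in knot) 246.1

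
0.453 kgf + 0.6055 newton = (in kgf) 0.5147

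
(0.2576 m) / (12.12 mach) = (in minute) 1.04e-06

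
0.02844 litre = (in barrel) 0.0001789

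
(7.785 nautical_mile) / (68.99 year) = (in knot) 1.288e-05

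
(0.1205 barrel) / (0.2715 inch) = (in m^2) 2.778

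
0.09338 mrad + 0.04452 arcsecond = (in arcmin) 0.3218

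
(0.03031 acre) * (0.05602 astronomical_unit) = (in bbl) 6.466e+12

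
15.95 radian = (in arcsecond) 3.29e+06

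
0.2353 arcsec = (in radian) 1.141e-06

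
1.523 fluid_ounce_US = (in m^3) 4.504e-05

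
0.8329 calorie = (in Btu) 0.003303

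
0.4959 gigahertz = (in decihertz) 4.959e+09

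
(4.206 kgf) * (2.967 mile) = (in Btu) 186.7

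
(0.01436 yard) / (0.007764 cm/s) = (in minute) 2.819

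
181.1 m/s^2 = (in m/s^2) 181.1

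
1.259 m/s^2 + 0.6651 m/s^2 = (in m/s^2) 1.924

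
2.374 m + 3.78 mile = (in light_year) 6.433e-13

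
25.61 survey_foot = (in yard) 8.537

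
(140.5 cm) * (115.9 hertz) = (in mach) 0.4782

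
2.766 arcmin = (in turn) 0.0001281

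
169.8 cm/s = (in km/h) 6.113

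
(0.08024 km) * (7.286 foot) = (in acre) 0.04403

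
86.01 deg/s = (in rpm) 14.34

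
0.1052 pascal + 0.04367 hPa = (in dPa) 44.72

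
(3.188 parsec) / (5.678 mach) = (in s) 5.088e+13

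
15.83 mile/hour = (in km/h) 25.48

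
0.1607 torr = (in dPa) 214.2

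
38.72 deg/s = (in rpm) 6.453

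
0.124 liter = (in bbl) 0.0007799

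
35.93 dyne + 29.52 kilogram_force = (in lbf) 65.08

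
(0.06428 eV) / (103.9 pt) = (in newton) 2.81e-19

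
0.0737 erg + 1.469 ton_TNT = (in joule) 6.146e+09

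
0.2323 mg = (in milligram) 0.2323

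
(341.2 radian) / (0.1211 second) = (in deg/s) 1.614e+05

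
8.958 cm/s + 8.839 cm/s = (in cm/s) 17.8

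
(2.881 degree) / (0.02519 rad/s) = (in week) 3.301e-06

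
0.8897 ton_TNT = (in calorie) 8.897e+08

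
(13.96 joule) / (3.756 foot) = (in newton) 12.19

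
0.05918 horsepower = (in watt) 44.13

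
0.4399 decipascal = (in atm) 4.341e-07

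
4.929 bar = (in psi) 71.49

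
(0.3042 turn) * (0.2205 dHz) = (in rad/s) 0.04215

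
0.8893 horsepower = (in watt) 663.2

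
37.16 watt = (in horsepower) 0.04983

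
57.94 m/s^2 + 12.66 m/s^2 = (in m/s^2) 70.6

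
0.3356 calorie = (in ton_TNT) 3.356e-10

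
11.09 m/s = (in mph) 24.81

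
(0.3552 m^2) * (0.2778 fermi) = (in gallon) 2.607e-14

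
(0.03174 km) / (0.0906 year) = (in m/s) 1.111e-05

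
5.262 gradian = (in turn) 0.01316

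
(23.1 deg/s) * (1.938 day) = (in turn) 1.074e+04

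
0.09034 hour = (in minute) 5.42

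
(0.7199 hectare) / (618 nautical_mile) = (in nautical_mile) 3.396e-06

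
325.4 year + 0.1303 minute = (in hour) 2.851e+06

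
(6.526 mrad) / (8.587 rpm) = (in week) 1.2e-08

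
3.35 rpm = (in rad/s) 0.3508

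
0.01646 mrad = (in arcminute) 0.05659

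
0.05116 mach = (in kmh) 62.71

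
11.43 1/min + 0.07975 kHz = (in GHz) 7.994e-08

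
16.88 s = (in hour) 0.004689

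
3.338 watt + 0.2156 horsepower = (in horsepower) 0.2201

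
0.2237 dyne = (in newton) 2.237e-06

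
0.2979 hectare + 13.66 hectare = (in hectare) 13.96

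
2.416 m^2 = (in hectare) 0.0002416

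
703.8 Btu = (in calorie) 1.775e+05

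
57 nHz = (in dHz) 5.7e-07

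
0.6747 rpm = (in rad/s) 0.07065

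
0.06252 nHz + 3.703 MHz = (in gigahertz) 0.003703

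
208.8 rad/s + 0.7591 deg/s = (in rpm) 1994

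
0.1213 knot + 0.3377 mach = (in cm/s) 1.15e+04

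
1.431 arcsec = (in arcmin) 0.02385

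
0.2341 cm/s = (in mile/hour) 0.005237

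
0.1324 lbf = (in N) 0.5889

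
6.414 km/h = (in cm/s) 178.2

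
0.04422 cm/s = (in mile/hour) 0.0009892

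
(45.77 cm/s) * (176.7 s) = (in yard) 88.45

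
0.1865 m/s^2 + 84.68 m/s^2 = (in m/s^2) 84.87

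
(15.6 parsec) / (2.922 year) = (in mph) 1.169e+10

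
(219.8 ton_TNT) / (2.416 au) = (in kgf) 0.2595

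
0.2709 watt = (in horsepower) 0.0003633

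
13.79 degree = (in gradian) 15.32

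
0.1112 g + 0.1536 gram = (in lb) 0.0005838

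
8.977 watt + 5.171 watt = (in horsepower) 0.01897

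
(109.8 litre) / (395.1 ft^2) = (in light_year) 3.162e-19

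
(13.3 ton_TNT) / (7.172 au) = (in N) 0.05187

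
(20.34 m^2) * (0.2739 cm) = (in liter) 55.71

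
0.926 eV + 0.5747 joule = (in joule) 0.5747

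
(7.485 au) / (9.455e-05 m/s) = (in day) 1.371e+11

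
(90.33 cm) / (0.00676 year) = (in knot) 8.236e-06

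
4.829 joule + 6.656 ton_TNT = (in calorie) 6.656e+09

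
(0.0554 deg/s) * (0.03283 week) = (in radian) 19.2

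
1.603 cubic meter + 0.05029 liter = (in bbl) 10.08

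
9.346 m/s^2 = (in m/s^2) 9.346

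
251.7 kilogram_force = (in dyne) 2.468e+08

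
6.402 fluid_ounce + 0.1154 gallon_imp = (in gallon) 0.1886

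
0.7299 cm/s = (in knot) 0.01419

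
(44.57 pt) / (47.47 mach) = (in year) 3.085e-14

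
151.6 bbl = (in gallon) 6367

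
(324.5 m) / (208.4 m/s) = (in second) 1.557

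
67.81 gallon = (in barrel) 1.615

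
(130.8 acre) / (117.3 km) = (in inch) 177.7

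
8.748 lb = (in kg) 3.968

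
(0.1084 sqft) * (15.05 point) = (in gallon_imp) 0.01176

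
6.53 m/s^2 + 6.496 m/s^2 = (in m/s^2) 13.03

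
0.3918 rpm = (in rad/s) 0.04103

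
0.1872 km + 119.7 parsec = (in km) 3.694e+15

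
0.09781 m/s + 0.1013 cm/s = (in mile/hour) 0.2211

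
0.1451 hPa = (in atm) 0.0001432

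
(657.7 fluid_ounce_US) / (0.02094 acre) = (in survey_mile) 1.426e-07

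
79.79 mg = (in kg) 7.979e-05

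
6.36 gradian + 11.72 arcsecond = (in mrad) 99.96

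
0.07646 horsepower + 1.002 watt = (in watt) 58.02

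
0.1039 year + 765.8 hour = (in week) 9.976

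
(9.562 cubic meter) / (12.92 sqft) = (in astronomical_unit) 5.325e-11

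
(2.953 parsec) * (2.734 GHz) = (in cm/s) 2.491e+28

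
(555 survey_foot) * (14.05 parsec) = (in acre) 1.812e+16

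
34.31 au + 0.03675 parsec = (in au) 7615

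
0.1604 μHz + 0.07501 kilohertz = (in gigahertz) 7.501e-08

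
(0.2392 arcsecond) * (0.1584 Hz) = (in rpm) 1.754e-06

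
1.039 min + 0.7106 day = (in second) 6.146e+04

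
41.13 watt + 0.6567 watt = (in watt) 41.79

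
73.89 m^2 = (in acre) 0.01826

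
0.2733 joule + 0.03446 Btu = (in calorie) 8.755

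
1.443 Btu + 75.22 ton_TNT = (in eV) 1.964e+30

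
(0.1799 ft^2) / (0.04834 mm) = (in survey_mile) 0.2148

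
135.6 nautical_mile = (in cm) 2.511e+07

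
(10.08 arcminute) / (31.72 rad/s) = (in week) 1.528e-10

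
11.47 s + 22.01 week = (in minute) 2.219e+05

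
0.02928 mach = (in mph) 22.3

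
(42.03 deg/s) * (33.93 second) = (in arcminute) 8.556e+04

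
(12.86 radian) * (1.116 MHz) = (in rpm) 1.37e+08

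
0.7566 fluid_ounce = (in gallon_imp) 0.004922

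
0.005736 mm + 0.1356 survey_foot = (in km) 4.134e-05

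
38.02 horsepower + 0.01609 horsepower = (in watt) 2.836e+04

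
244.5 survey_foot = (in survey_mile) 0.04631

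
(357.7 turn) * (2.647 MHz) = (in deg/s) 3.409e+11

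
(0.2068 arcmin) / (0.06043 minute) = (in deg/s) 0.0009506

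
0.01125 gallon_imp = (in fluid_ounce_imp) 1.8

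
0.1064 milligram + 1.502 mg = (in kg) 1.608e-06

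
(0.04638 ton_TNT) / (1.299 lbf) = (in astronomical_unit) 0.0002245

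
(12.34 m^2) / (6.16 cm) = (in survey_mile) 0.1245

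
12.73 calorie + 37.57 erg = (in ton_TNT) 1.273e-08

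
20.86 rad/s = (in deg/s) 1195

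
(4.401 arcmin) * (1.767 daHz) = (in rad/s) 0.02262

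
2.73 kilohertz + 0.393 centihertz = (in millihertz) 2.73e+06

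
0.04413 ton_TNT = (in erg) 1.846e+15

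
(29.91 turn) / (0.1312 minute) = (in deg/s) 1368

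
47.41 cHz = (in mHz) 474.1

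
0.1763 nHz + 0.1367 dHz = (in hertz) 0.01367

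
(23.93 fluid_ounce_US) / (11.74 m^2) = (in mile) 3.746e-08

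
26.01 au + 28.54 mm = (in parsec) 0.0001261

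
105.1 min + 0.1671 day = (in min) 345.7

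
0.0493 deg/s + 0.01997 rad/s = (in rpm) 0.1989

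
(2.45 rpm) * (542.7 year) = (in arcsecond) 9.057e+14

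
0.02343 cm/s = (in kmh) 0.0008435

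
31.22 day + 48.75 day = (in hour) 1919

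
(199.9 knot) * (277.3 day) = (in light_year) 2.604e-07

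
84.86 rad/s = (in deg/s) 4862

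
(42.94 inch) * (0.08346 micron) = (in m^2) 9.103e-08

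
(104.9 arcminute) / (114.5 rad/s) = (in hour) 7.403e-08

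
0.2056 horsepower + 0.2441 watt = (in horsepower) 0.2059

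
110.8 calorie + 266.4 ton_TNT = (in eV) 6.957e+30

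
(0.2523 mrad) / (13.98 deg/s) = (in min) 1.723e-05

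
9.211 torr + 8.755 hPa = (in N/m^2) 2104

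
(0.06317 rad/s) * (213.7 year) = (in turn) 6.776e+07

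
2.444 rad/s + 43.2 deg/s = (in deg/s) 183.2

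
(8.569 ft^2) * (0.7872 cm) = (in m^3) 0.006267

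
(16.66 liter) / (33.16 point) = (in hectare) 0.0001424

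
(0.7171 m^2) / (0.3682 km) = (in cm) 0.1948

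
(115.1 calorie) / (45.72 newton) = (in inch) 414.7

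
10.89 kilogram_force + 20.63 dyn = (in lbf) 24.01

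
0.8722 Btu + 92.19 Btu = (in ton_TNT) 2.347e-05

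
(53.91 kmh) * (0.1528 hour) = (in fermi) 8.237e+18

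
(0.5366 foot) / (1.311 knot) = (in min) 0.004042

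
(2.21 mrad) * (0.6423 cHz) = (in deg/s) 0.0008133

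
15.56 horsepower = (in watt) 1.16e+04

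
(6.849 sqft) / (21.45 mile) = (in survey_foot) 6.047e-05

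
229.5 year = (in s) 7.238e+09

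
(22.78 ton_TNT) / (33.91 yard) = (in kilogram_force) 3.134e+08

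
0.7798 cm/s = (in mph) 0.01744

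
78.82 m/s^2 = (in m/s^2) 78.82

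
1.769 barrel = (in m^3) 0.2812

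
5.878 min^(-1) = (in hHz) 0.0009797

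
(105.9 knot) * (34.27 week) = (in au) 0.007548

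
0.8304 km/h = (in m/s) 0.2307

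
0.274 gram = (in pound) 0.0006041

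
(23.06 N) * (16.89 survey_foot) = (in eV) 7.41e+20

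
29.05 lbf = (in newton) 129.2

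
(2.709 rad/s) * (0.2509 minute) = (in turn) 6.491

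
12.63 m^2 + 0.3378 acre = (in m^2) 1380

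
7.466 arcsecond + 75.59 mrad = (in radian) 0.07563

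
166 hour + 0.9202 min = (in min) 9961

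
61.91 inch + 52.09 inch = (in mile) 0.001799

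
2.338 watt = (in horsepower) 0.003135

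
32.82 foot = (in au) 6.687e-11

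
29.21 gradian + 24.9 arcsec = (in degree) 26.3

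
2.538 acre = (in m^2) 1.027e+04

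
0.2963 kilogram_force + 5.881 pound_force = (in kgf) 2.964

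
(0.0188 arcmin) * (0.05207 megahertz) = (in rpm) 2.719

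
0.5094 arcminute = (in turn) 2.358e-05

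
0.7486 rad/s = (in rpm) 7.149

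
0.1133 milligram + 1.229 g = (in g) 1.229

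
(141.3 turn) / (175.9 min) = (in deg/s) 4.82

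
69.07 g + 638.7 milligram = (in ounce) 2.459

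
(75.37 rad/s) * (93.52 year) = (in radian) 2.223e+11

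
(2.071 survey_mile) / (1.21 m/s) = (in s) 2755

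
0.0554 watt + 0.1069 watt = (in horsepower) 0.0002176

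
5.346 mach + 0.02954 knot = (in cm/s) 1.82e+05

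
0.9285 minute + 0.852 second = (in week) 9.352e-05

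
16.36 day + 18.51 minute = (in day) 16.37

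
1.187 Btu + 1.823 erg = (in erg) 1.252e+10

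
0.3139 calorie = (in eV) 8.197e+18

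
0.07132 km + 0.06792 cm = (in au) 4.767e-10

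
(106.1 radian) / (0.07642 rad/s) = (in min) 23.14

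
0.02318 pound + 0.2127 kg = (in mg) 2.232e+05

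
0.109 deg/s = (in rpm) 0.01817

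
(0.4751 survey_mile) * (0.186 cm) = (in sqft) 15.31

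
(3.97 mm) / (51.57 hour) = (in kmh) 7.698e-08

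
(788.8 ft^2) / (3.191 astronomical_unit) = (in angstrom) 1.535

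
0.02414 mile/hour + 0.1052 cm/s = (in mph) 0.02649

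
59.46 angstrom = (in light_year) 6.285e-25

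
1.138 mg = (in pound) 2.509e-06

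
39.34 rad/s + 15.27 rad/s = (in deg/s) 3129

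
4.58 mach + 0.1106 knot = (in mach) 4.58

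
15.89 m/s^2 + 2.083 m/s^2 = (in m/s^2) 17.97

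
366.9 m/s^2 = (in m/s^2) 366.9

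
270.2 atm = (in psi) 3971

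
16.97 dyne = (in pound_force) 3.815e-05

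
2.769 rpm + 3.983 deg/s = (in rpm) 3.433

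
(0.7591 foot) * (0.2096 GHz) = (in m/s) 4.85e+07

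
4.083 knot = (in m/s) 2.1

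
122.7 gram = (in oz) 4.328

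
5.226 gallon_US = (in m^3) 0.01978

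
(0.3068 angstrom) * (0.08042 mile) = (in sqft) 4.274e-08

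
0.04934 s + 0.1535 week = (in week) 0.1535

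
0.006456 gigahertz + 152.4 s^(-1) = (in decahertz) 6.456e+05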